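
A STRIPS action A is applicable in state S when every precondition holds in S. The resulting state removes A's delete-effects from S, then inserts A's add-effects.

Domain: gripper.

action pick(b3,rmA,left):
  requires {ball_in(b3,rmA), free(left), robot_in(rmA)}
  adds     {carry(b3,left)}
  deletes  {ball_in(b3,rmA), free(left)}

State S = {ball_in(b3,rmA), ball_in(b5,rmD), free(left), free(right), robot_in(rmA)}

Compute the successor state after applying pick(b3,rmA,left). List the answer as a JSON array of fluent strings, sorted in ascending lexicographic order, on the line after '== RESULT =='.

Compute (S \ del) ∪ add:
  pre ⊆ S: {ball_in(b3,rmA), free(left), robot_in(rmA)} ⊆ S  — applicable
  S \ del = {ball_in(b5,rmD), free(right), robot_in(rmA)}
  ∪ add   = {ball_in(b5,rmD), carry(b3,left), free(right), robot_in(rmA)}

== RESULT ==
["ball_in(b5,rmD)", "carry(b3,left)", "free(right)", "robot_in(rmA)"]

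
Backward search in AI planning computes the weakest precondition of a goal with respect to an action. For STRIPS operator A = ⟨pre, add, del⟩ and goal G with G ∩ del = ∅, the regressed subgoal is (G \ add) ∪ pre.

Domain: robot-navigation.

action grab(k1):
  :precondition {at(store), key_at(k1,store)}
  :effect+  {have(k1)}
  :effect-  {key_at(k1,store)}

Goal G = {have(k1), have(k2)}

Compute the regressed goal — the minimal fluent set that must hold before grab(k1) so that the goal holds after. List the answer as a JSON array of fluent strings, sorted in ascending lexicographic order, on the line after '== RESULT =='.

Compute (G \ add) ∪ pre:
  G ∩ del = {}  (empty — regression defined)
  G \ add = {have(k1), have(k2)} \ {have(k1)} = {have(k2)}
  ∪ pre   = {have(k2)} ∪ {at(store), key_at(k1,store)}
          = {at(store), have(k2), key_at(k1,store)}

== RESULT ==
["at(store)", "have(k2)", "key_at(k1,store)"]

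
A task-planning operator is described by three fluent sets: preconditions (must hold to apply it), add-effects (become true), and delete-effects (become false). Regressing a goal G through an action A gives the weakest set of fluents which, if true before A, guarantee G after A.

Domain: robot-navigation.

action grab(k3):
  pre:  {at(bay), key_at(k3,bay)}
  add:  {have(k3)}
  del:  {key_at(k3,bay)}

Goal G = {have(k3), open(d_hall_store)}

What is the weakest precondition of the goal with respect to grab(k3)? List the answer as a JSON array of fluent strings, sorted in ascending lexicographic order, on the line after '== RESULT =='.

Regress:
  G ∩ del = {}  (empty — regression defined)
  G \ add = {have(k3), open(d_hall_store)} \ {have(k3)} = {open(d_hall_store)}
  ∪ pre   = {open(d_hall_store)} ∪ {at(bay), key_at(k3,bay)}
          = {at(bay), key_at(k3,bay), open(d_hall_store)}

== RESULT ==
["at(bay)", "key_at(k3,bay)", "open(d_hall_store)"]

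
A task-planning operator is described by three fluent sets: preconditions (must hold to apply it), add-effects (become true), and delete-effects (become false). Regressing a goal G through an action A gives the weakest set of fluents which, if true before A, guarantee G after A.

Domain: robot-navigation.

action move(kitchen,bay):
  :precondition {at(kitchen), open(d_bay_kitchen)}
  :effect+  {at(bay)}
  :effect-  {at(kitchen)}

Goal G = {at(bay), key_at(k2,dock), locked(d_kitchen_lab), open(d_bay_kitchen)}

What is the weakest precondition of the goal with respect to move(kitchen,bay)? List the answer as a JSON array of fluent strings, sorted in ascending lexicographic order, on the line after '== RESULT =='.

Regress:
  G ∩ del = {}  (empty — regression defined)
  G \ add = {at(bay), key_at(k2,dock), locked(d_kitchen_lab), open(d_bay_kitchen)} \ {at(bay)} = {key_at(k2,dock), locked(d_kitchen_lab), open(d_bay_kitchen)}
  ∪ pre   = {key_at(k2,dock), locked(d_kitchen_lab), open(d_bay_kitchen)} ∪ {at(kitchen), open(d_bay_kitchen)}
          = {at(kitchen), key_at(k2,dock), locked(d_kitchen_lab), open(d_bay_kitchen)}

== RESULT ==
["at(kitchen)", "key_at(k2,dock)", "locked(d_kitchen_lab)", "open(d_bay_kitchen)"]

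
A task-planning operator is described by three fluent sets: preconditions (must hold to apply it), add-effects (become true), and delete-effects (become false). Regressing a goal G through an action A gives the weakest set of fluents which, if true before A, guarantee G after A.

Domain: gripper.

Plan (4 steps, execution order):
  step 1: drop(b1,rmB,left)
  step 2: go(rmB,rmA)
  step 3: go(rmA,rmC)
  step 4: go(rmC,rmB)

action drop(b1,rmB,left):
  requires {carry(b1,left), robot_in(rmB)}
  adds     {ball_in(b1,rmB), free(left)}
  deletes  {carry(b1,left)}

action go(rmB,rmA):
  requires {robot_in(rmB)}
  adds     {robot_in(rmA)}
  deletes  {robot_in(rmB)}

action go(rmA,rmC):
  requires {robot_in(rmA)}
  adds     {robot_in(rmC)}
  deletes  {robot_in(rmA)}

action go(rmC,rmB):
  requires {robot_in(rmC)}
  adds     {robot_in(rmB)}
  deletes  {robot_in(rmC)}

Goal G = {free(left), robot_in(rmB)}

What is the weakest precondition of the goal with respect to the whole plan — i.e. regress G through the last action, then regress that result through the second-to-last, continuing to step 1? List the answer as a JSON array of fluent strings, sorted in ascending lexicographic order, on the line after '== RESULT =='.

Regress step by step:
  through step 4 (go(rmC,rmB)): drop {robot_in(rmB)}, keep {free(left)}, require {robot_in(rmC)}
    → {free(left), robot_in(rmC)}
  through step 3 (go(rmA,rmC)): drop {robot_in(rmC)}, keep {free(left)}, require {robot_in(rmA)}
    → {free(left), robot_in(rmA)}
  through step 2 (go(rmB,rmA)): drop {robot_in(rmA)}, keep {free(left)}, require {robot_in(rmB)}
    → {free(left), robot_in(rmB)}
  through step 1 (drop(b1,rmB,left)): drop {free(left)}, keep {robot_in(rmB)}, require {carry(b1,left), robot_in(rmB)}
    → {carry(b1,left), robot_in(rmB)}

== RESULT ==
["carry(b1,left)", "robot_in(rmB)"]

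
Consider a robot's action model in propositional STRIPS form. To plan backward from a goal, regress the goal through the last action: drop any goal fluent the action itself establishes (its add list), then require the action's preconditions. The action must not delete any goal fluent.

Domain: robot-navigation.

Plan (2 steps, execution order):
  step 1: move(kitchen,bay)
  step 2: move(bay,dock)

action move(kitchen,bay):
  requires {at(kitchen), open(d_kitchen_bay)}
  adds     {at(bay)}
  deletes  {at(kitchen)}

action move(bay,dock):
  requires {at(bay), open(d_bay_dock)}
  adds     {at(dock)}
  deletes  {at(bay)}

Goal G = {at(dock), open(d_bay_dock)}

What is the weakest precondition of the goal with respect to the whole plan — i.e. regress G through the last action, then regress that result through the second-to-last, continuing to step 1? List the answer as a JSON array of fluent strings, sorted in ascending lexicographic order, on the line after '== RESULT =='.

Work backward from the goal:
  through step 2 (move(bay,dock)): drop {at(dock)}, keep {open(d_bay_dock)}, require {at(bay), open(d_bay_dock)}
    → {at(bay), open(d_bay_dock)}
  through step 1 (move(kitchen,bay)): drop {at(bay)}, keep {open(d_bay_dock)}, require {at(kitchen), open(d_kitchen_bay)}
    → {at(kitchen), open(d_bay_dock), open(d_kitchen_bay)}

== RESULT ==
["at(kitchen)", "open(d_bay_dock)", "open(d_kitchen_bay)"]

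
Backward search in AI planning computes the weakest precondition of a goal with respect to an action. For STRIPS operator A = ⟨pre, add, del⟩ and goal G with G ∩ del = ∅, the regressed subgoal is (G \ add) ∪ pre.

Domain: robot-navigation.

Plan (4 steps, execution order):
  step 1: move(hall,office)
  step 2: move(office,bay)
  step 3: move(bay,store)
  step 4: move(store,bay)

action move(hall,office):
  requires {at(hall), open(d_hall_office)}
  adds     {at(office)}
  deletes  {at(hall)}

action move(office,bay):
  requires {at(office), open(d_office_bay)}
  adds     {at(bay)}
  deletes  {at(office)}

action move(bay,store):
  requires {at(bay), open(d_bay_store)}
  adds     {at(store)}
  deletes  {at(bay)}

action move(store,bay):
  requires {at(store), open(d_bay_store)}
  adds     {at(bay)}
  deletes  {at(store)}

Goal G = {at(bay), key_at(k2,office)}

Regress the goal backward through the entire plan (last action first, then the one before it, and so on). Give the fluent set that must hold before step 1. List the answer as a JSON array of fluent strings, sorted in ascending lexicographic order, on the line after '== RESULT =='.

Work backward from the goal:
  through step 4 (move(store,bay)): drop {at(bay)}, keep {key_at(k2,office)}, require {at(store), open(d_bay_store)}
    → {at(store), key_at(k2,office), open(d_bay_store)}
  through step 3 (move(bay,store)): drop {at(store)}, keep {key_at(k2,office), open(d_bay_store)}, require {at(bay), open(d_bay_store)}
    → {at(bay), key_at(k2,office), open(d_bay_store)}
  through step 2 (move(office,bay)): drop {at(bay)}, keep {key_at(k2,office), open(d_bay_store)}, require {at(office), open(d_office_bay)}
    → {at(office), key_at(k2,office), open(d_bay_store), open(d_office_bay)}
  through step 1 (move(hall,office)): drop {at(office)}, keep {key_at(k2,office), open(d_bay_store), open(d_office_bay)}, require {at(hall), open(d_hall_office)}
    → {at(hall), key_at(k2,office), open(d_bay_store), open(d_hall_office), open(d_office_bay)}

== RESULT ==
["at(hall)", "key_at(k2,office)", "open(d_bay_store)", "open(d_hall_office)", "open(d_office_bay)"]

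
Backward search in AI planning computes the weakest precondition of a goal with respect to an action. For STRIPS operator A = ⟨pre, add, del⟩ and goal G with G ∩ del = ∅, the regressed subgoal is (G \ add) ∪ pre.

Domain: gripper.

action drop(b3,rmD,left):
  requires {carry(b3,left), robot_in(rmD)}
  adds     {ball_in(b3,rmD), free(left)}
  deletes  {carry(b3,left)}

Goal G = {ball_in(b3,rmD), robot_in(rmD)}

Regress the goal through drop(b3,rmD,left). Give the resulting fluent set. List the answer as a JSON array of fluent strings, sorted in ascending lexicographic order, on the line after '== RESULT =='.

Regress:
  G ∩ del = {}  (empty — regression defined)
  G \ add = {ball_in(b3,rmD), robot_in(rmD)} \ {ball_in(b3,rmD), free(left)} = {robot_in(rmD)}
  ∪ pre   = {robot_in(rmD)} ∪ {carry(b3,left), robot_in(rmD)}
          = {carry(b3,left), robot_in(rmD)}

== RESULT ==
["carry(b3,left)", "robot_in(rmD)"]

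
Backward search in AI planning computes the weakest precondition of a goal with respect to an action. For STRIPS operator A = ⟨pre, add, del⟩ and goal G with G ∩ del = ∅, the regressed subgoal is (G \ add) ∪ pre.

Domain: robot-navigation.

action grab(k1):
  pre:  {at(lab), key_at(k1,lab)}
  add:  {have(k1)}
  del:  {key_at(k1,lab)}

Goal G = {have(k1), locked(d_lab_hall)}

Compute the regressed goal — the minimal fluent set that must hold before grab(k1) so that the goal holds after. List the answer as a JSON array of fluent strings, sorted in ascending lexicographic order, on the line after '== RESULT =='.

Regress:
  G ∩ del = {}  (empty — regression defined)
  G \ add = {have(k1), locked(d_lab_hall)} \ {have(k1)} = {locked(d_lab_hall)}
  ∪ pre   = {locked(d_lab_hall)} ∪ {at(lab), key_at(k1,lab)}
          = {at(lab), key_at(k1,lab), locked(d_lab_hall)}

== RESULT ==
["at(lab)", "key_at(k1,lab)", "locked(d_lab_hall)"]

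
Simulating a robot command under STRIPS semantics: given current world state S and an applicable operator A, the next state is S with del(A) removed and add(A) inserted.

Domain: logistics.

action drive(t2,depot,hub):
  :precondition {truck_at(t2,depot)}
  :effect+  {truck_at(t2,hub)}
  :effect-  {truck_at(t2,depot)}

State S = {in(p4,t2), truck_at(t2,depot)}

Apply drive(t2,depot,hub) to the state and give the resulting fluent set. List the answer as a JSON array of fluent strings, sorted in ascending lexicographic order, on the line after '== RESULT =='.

Progress:
  pre ⊆ S: {truck_at(t2,depot)} ⊆ S  — applicable
  S \ del = {in(p4,t2)}
  ∪ add   = {in(p4,t2), truck_at(t2,hub)}

== RESULT ==
["in(p4,t2)", "truck_at(t2,hub)"]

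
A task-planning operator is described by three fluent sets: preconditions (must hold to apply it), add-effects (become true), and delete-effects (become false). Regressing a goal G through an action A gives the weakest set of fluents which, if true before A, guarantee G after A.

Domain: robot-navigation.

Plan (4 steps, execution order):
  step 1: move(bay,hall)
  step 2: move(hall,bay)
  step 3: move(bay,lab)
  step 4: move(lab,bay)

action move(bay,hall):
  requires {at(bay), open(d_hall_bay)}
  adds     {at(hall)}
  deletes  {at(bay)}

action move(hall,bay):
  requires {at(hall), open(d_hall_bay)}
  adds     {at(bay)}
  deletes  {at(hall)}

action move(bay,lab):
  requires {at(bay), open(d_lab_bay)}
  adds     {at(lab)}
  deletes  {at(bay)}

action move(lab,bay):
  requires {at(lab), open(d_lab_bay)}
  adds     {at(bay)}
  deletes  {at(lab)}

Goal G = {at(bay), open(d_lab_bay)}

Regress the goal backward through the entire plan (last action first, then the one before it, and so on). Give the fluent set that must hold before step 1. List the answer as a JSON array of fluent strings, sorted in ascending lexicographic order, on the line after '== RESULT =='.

Regress step by step:
  through step 4 (move(lab,bay)): drop {at(bay)}, keep {open(d_lab_bay)}, require {at(lab), open(d_lab_bay)}
    → {at(lab), open(d_lab_bay)}
  through step 3 (move(bay,lab)): drop {at(lab)}, keep {open(d_lab_bay)}, require {at(bay), open(d_lab_bay)}
    → {at(bay), open(d_lab_bay)}
  through step 2 (move(hall,bay)): drop {at(bay)}, keep {open(d_lab_bay)}, require {at(hall), open(d_hall_bay)}
    → {at(hall), open(d_hall_bay), open(d_lab_bay)}
  through step 1 (move(bay,hall)): drop {at(hall)}, keep {open(d_hall_bay), open(d_lab_bay)}, require {at(bay), open(d_hall_bay)}
    → {at(bay), open(d_hall_bay), open(d_lab_bay)}

== RESULT ==
["at(bay)", "open(d_hall_bay)", "open(d_lab_bay)"]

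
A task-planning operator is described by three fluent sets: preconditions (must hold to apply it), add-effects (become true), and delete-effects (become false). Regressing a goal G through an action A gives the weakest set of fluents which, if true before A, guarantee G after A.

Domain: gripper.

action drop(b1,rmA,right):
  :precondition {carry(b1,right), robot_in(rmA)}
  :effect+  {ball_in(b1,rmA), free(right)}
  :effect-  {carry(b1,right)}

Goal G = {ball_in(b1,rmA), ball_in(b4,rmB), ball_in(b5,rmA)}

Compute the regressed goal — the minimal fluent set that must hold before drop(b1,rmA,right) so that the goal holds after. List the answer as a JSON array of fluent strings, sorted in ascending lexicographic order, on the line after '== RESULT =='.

Regress:
  G ∩ del = {}  (empty — regression defined)
  G \ add = {ball_in(b1,rmA), ball_in(b4,rmB), ball_in(b5,rmA)} \ {ball_in(b1,rmA), free(right)} = {ball_in(b4,rmB), ball_in(b5,rmA)}
  ∪ pre   = {ball_in(b4,rmB), ball_in(b5,rmA)} ∪ {carry(b1,right), robot_in(rmA)}
          = {ball_in(b4,rmB), ball_in(b5,rmA), carry(b1,right), robot_in(rmA)}

== RESULT ==
["ball_in(b4,rmB)", "ball_in(b5,rmA)", "carry(b1,right)", "robot_in(rmA)"]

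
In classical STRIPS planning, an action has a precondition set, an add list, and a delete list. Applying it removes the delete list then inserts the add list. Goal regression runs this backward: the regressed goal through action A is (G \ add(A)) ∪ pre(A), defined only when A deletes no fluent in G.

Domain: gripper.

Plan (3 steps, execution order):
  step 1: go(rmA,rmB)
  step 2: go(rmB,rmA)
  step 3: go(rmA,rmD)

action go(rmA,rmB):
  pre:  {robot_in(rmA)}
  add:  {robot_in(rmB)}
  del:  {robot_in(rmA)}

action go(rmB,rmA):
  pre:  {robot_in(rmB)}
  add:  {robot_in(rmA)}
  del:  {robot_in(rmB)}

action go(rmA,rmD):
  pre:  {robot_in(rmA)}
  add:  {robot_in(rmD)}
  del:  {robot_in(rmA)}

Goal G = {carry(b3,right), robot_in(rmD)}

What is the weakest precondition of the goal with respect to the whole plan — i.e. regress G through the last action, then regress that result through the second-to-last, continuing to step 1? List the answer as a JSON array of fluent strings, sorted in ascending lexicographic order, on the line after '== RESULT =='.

Regress step by step:
  through step 3 (go(rmA,rmD)): drop {robot_in(rmD)}, keep {carry(b3,right)}, require {robot_in(rmA)}
    → {carry(b3,right), robot_in(rmA)}
  through step 2 (go(rmB,rmA)): drop {robot_in(rmA)}, keep {carry(b3,right)}, require {robot_in(rmB)}
    → {carry(b3,right), robot_in(rmB)}
  through step 1 (go(rmA,rmB)): drop {robot_in(rmB)}, keep {carry(b3,right)}, require {robot_in(rmA)}
    → {carry(b3,right), robot_in(rmA)}

== RESULT ==
["carry(b3,right)", "robot_in(rmA)"]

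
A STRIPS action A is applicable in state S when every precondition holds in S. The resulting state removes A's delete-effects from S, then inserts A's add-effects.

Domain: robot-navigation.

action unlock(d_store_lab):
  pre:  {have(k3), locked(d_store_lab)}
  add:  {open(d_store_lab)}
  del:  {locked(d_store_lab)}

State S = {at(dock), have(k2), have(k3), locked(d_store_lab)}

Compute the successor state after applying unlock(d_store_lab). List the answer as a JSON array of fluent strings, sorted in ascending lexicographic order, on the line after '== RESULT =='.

Progress:
  pre ⊆ S: {have(k3), locked(d_store_lab)} ⊆ S  — applicable
  S \ del = {at(dock), have(k2), have(k3)}
  ∪ add   = {at(dock), have(k2), have(k3), open(d_store_lab)}

== RESULT ==
["at(dock)", "have(k2)", "have(k3)", "open(d_store_lab)"]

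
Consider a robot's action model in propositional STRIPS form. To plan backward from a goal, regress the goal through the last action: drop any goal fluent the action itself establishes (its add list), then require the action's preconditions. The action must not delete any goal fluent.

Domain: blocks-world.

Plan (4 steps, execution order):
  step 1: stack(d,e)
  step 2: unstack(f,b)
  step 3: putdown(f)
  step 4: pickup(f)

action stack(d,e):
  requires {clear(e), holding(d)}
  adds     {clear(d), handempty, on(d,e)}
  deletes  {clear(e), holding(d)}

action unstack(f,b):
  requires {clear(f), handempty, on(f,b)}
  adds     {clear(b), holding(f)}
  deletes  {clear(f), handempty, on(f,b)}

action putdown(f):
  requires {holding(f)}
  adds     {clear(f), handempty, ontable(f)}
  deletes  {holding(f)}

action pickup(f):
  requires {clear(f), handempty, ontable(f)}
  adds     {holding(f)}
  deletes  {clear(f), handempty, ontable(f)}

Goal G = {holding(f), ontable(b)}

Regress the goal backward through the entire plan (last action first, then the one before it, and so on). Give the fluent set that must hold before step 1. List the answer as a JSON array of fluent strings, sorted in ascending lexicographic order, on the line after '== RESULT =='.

Work backward from the goal:
  through step 4 (pickup(f)): drop {holding(f)}, keep {ontable(b)}, require {clear(f), handempty, ontable(f)}
    → {clear(f), handempty, ontable(b), ontable(f)}
  through step 3 (putdown(f)): drop {clear(f), handempty, ontable(f)}, keep {ontable(b)}, require {holding(f)}
    → {holding(f), ontable(b)}
  through step 2 (unstack(f,b)): drop {holding(f)}, keep {ontable(b)}, require {clear(f), handempty, on(f,b)}
    → {clear(f), handempty, on(f,b), ontable(b)}
  through step 1 (stack(d,e)): drop {handempty}, keep {clear(f), on(f,b), ontable(b)}, require {clear(e), holding(d)}
    → {clear(e), clear(f), holding(d), on(f,b), ontable(b)}

== RESULT ==
["clear(e)", "clear(f)", "holding(d)", "on(f,b)", "ontable(b)"]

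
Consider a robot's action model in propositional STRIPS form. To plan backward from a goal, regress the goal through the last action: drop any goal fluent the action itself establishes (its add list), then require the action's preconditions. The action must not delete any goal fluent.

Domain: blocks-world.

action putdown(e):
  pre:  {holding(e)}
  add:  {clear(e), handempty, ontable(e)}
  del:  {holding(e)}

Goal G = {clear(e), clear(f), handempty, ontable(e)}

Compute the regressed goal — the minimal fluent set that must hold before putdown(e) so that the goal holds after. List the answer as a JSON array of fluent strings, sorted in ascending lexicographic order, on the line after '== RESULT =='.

Compute (G \ add) ∪ pre:
  G ∩ del = {}  (empty — regression defined)
  G \ add = {clear(e), clear(f), handempty, ontable(e)} \ {clear(e), handempty, ontable(e)} = {clear(f)}
  ∪ pre   = {clear(f)} ∪ {holding(e)}
          = {clear(f), holding(e)}

== RESULT ==
["clear(f)", "holding(e)"]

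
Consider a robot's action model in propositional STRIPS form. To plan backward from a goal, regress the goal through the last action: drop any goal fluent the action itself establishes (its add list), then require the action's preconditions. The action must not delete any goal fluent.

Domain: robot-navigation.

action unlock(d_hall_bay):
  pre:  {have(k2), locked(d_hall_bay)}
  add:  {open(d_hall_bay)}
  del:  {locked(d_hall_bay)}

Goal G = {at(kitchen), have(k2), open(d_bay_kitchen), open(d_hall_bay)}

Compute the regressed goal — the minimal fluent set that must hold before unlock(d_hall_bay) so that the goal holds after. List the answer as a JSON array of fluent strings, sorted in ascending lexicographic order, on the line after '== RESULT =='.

Compute (G \ add) ∪ pre:
  G ∩ del = {}  (empty — regression defined)
  G \ add = {at(kitchen), have(k2), open(d_bay_kitchen), open(d_hall_bay)} \ {open(d_hall_bay)} = {at(kitchen), have(k2), open(d_bay_kitchen)}
  ∪ pre   = {at(kitchen), have(k2), open(d_bay_kitchen)} ∪ {have(k2), locked(d_hall_bay)}
          = {at(kitchen), have(k2), locked(d_hall_bay), open(d_bay_kitchen)}

== RESULT ==
["at(kitchen)", "have(k2)", "locked(d_hall_bay)", "open(d_bay_kitchen)"]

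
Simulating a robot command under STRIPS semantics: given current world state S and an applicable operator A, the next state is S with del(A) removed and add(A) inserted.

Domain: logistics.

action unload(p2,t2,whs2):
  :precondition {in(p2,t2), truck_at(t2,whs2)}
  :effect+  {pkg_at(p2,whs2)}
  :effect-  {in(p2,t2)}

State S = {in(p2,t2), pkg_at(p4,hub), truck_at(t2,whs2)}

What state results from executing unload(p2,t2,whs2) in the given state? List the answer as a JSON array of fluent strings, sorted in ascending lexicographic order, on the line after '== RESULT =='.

Progress:
  pre ⊆ S: {in(p2,t2), truck_at(t2,whs2)} ⊆ S  — applicable
  S \ del = {pkg_at(p4,hub), truck_at(t2,whs2)}
  ∪ add   = {pkg_at(p2,whs2), pkg_at(p4,hub), truck_at(t2,whs2)}

== RESULT ==
["pkg_at(p2,whs2)", "pkg_at(p4,hub)", "truck_at(t2,whs2)"]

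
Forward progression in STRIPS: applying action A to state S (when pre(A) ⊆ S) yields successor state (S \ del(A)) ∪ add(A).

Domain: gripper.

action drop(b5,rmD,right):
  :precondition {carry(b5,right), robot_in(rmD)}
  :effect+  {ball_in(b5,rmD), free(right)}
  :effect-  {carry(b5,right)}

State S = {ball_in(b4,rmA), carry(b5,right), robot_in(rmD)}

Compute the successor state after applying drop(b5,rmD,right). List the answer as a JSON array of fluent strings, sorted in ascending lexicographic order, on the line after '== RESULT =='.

Progress:
  pre ⊆ S: {carry(b5,right), robot_in(rmD)} ⊆ S  — applicable
  S \ del = {ball_in(b4,rmA), robot_in(rmD)}
  ∪ add   = {ball_in(b4,rmA), ball_in(b5,rmD), free(right), robot_in(rmD)}

== RESULT ==
["ball_in(b4,rmA)", "ball_in(b5,rmD)", "free(right)", "robot_in(rmD)"]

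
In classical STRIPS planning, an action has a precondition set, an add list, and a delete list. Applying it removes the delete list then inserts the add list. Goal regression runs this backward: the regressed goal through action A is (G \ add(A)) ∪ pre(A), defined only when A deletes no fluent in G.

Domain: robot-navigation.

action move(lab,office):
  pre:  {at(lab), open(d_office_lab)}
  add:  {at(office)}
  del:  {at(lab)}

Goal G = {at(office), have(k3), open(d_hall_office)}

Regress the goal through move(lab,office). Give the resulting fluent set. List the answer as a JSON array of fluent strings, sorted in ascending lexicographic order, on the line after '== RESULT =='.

Compute (G \ add) ∪ pre:
  G ∩ del = {}  (empty — regression defined)
  G \ add = {at(office), have(k3), open(d_hall_office)} \ {at(office)} = {have(k3), open(d_hall_office)}
  ∪ pre   = {have(k3), open(d_hall_office)} ∪ {at(lab), open(d_office_lab)}
          = {at(lab), have(k3), open(d_hall_office), open(d_office_lab)}

== RESULT ==
["at(lab)", "have(k3)", "open(d_hall_office)", "open(d_office_lab)"]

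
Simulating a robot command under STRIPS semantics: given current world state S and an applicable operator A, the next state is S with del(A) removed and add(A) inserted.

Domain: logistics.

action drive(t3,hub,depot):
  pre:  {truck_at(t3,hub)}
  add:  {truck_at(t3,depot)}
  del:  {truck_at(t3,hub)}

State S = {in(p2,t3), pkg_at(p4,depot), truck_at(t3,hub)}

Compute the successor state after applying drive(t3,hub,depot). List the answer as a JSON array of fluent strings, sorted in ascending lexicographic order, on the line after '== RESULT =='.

Compute (S \ del) ∪ add:
  pre ⊆ S: {truck_at(t3,hub)} ⊆ S  — applicable
  S \ del = {in(p2,t3), pkg_at(p4,depot)}
  ∪ add   = {in(p2,t3), pkg_at(p4,depot), truck_at(t3,depot)}

== RESULT ==
["in(p2,t3)", "pkg_at(p4,depot)", "truck_at(t3,depot)"]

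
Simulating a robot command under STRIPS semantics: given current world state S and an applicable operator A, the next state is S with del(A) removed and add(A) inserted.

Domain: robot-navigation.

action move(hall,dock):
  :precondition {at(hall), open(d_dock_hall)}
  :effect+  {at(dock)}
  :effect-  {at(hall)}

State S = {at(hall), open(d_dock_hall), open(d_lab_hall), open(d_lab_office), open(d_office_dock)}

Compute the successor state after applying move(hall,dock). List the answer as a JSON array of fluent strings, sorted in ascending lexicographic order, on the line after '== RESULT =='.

Progress:
  pre ⊆ S: {at(hall), open(d_dock_hall)} ⊆ S  — applicable
  S \ del = {open(d_dock_hall), open(d_lab_hall), open(d_lab_office), open(d_office_dock)}
  ∪ add   = {at(dock), open(d_dock_hall), open(d_lab_hall), open(d_lab_office), open(d_office_dock)}

== RESULT ==
["at(dock)", "open(d_dock_hall)", "open(d_lab_hall)", "open(d_lab_office)", "open(d_office_dock)"]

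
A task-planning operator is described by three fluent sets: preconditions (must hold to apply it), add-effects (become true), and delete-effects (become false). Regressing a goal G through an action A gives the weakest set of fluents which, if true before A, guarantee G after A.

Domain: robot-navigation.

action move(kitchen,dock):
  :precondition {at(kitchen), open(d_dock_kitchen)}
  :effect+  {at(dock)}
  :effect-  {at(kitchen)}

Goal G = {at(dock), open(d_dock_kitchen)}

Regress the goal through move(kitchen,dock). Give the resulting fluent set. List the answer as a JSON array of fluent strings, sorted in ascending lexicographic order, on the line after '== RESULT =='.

Regress:
  G ∩ del = {}  (empty — regression defined)
  G \ add = {at(dock), open(d_dock_kitchen)} \ {at(dock)} = {open(d_dock_kitchen)}
  ∪ pre   = {open(d_dock_kitchen)} ∪ {at(kitchen), open(d_dock_kitchen)}
          = {at(kitchen), open(d_dock_kitchen)}

== RESULT ==
["at(kitchen)", "open(d_dock_kitchen)"]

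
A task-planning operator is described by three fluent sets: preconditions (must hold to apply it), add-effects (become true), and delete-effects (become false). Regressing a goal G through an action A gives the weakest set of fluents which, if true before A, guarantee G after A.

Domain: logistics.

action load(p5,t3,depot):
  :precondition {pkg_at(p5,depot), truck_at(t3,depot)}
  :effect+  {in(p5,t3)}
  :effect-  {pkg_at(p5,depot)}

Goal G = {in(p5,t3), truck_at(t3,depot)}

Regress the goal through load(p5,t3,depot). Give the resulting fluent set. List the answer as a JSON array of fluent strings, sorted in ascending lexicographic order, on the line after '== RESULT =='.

Regress:
  G ∩ del = {}  (empty — regression defined)
  G \ add = {in(p5,t3), truck_at(t3,depot)} \ {in(p5,t3)} = {truck_at(t3,depot)}
  ∪ pre   = {truck_at(t3,depot)} ∪ {pkg_at(p5,depot), truck_at(t3,depot)}
          = {pkg_at(p5,depot), truck_at(t3,depot)}

== RESULT ==
["pkg_at(p5,depot)", "truck_at(t3,depot)"]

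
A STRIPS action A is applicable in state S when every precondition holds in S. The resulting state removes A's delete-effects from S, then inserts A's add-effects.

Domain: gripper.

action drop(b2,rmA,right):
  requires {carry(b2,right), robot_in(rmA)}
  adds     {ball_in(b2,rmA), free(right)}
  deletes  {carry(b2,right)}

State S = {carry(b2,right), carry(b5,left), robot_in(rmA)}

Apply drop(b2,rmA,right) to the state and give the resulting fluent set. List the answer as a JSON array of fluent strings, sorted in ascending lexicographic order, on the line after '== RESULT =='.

Compute (S \ del) ∪ add:
  pre ⊆ S: {carry(b2,right), robot_in(rmA)} ⊆ S  — applicable
  S \ del = {carry(b5,left), robot_in(rmA)}
  ∪ add   = {ball_in(b2,rmA), carry(b5,left), free(right), robot_in(rmA)}

== RESULT ==
["ball_in(b2,rmA)", "carry(b5,left)", "free(right)", "robot_in(rmA)"]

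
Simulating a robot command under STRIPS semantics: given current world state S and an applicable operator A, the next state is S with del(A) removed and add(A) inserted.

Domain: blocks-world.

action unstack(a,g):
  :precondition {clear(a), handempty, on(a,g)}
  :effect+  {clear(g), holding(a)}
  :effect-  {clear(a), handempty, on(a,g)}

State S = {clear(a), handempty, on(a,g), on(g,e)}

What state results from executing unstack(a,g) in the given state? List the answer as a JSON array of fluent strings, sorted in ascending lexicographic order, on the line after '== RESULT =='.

Compute (S \ del) ∪ add:
  pre ⊆ S: {clear(a), handempty, on(a,g)} ⊆ S  — applicable
  S \ del = {on(g,e)}
  ∪ add   = {clear(g), holding(a), on(g,e)}

== RESULT ==
["clear(g)", "holding(a)", "on(g,e)"]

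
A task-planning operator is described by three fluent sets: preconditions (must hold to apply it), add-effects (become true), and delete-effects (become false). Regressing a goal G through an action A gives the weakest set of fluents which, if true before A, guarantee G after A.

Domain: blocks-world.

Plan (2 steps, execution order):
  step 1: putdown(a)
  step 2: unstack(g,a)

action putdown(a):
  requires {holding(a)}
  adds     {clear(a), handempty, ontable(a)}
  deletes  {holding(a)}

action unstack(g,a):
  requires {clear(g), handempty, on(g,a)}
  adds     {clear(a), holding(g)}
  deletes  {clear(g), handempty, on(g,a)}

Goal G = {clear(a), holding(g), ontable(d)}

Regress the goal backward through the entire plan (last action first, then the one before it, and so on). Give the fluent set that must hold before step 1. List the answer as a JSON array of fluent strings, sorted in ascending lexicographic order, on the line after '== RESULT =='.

Work backward from the goal:
  through step 2 (unstack(g,a)): drop {clear(a), holding(g)}, keep {ontable(d)}, require {clear(g), handempty, on(g,a)}
    → {clear(g), handempty, on(g,a), ontable(d)}
  through step 1 (putdown(a)): drop {handempty}, keep {clear(g), on(g,a), ontable(d)}, require {holding(a)}
    → {clear(g), holding(a), on(g,a), ontable(d)}

== RESULT ==
["clear(g)", "holding(a)", "on(g,a)", "ontable(d)"]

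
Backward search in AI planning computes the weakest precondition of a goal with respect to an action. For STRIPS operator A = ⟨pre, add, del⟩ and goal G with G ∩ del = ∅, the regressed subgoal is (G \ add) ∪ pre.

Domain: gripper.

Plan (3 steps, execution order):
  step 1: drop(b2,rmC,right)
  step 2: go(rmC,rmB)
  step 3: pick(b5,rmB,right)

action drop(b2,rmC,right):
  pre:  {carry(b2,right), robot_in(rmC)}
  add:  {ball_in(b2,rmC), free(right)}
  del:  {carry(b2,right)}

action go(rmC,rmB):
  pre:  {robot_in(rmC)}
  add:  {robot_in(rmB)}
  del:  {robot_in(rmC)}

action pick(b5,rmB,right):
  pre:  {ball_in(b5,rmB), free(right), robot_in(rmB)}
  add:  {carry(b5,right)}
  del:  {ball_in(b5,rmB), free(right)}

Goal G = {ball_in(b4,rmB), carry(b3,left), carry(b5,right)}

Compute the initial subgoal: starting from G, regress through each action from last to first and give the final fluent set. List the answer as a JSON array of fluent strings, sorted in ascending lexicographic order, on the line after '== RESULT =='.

Regress step by step:
  through step 3 (pick(b5,rmB,right)): drop {carry(b5,right)}, keep {ball_in(b4,rmB), carry(b3,left)}, require {ball_in(b5,rmB), free(right), robot_in(rmB)}
    → {ball_in(b4,rmB), ball_in(b5,rmB), carry(b3,left), free(right), robot_in(rmB)}
  through step 2 (go(rmC,rmB)): drop {robot_in(rmB)}, keep {ball_in(b4,rmB), ball_in(b5,rmB), carry(b3,left), free(right)}, require {robot_in(rmC)}
    → {ball_in(b4,rmB), ball_in(b5,rmB), carry(b3,left), free(right), robot_in(rmC)}
  through step 1 (drop(b2,rmC,right)): drop {free(right)}, keep {ball_in(b4,rmB), ball_in(b5,rmB), carry(b3,left), robot_in(rmC)}, require {carry(b2,right), robot_in(rmC)}
    → {ball_in(b4,rmB), ball_in(b5,rmB), carry(b2,right), carry(b3,left), robot_in(rmC)}

== RESULT ==
["ball_in(b4,rmB)", "ball_in(b5,rmB)", "carry(b2,right)", "carry(b3,left)", "robot_in(rmC)"]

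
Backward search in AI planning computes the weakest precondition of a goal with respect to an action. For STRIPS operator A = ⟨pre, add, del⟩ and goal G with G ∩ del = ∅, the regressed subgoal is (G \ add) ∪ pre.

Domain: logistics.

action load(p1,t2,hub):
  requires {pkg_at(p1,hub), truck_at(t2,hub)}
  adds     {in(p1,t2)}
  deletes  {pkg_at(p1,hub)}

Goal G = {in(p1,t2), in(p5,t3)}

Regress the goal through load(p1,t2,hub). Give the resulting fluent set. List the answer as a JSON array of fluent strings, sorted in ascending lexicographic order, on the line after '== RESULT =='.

Compute (G \ add) ∪ pre:
  G ∩ del = {}  (empty — regression defined)
  G \ add = {in(p1,t2), in(p5,t3)} \ {in(p1,t2)} = {in(p5,t3)}
  ∪ pre   = {in(p5,t3)} ∪ {pkg_at(p1,hub), truck_at(t2,hub)}
          = {in(p5,t3), pkg_at(p1,hub), truck_at(t2,hub)}

== RESULT ==
["in(p5,t3)", "pkg_at(p1,hub)", "truck_at(t2,hub)"]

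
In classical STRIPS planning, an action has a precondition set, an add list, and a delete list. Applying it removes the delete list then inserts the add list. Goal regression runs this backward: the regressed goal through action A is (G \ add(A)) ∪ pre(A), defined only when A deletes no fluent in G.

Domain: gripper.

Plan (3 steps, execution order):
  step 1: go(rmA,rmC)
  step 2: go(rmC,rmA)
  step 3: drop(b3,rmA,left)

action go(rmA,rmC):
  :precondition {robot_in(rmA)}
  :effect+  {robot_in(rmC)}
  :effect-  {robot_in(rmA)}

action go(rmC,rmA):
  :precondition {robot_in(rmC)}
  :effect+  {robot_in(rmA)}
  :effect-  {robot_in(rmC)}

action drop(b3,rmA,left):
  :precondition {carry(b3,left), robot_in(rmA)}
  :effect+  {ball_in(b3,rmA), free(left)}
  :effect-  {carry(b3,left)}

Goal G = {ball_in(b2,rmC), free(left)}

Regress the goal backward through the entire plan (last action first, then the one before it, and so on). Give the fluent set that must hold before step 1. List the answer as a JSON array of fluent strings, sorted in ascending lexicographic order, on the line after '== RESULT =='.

Regress step by step:
  through step 3 (drop(b3,rmA,left)): drop {free(left)}, keep {ball_in(b2,rmC)}, require {carry(b3,left), robot_in(rmA)}
    → {ball_in(b2,rmC), carry(b3,left), robot_in(rmA)}
  through step 2 (go(rmC,rmA)): drop {robot_in(rmA)}, keep {ball_in(b2,rmC), carry(b3,left)}, require {robot_in(rmC)}
    → {ball_in(b2,rmC), carry(b3,left), robot_in(rmC)}
  through step 1 (go(rmA,rmC)): drop {robot_in(rmC)}, keep {ball_in(b2,rmC), carry(b3,left)}, require {robot_in(rmA)}
    → {ball_in(b2,rmC), carry(b3,left), robot_in(rmA)}

== RESULT ==
["ball_in(b2,rmC)", "carry(b3,left)", "robot_in(rmA)"]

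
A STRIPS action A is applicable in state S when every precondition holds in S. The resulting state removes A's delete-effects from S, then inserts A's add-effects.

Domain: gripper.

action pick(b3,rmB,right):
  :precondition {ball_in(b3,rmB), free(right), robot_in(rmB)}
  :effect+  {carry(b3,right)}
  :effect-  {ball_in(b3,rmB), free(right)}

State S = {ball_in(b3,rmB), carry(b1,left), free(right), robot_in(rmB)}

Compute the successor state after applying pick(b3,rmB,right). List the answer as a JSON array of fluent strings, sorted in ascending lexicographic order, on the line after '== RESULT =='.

Compute (S \ del) ∪ add:
  pre ⊆ S: {ball_in(b3,rmB), free(right), robot_in(rmB)} ⊆ S  — applicable
  S \ del = {carry(b1,left), robot_in(rmB)}
  ∪ add   = {carry(b1,left), carry(b3,right), robot_in(rmB)}

== RESULT ==
["carry(b1,left)", "carry(b3,right)", "robot_in(rmB)"]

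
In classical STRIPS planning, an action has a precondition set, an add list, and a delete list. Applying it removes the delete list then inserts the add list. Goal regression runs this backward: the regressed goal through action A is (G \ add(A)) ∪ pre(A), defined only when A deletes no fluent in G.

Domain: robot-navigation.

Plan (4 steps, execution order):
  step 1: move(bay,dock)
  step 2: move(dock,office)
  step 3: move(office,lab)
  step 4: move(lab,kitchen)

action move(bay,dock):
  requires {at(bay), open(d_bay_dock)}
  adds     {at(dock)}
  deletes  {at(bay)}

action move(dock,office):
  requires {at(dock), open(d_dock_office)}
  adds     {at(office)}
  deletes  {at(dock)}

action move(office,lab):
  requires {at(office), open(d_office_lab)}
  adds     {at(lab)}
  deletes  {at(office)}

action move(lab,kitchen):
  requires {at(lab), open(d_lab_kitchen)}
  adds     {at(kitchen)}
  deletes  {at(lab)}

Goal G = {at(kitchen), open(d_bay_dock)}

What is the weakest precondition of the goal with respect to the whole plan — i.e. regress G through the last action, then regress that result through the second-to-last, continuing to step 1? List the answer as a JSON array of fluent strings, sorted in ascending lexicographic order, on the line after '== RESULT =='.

Work backward from the goal:
  through step 4 (move(lab,kitchen)): drop {at(kitchen)}, keep {open(d_bay_dock)}, require {at(lab), open(d_lab_kitchen)}
    → {at(lab), open(d_bay_dock), open(d_lab_kitchen)}
  through step 3 (move(office,lab)): drop {at(lab)}, keep {open(d_bay_dock), open(d_lab_kitchen)}, require {at(office), open(d_office_lab)}
    → {at(office), open(d_bay_dock), open(d_lab_kitchen), open(d_office_lab)}
  through step 2 (move(dock,office)): drop {at(office)}, keep {open(d_bay_dock), open(d_lab_kitchen), open(d_office_lab)}, require {at(dock), open(d_dock_office)}
    → {at(dock), open(d_bay_dock), open(d_dock_office), open(d_lab_kitchen), open(d_office_lab)}
  through step 1 (move(bay,dock)): drop {at(dock)}, keep {open(d_bay_dock), open(d_dock_office), open(d_lab_kitchen), open(d_office_lab)}, require {at(bay), open(d_bay_dock)}
    → {at(bay), open(d_bay_dock), open(d_dock_office), open(d_lab_kitchen), open(d_office_lab)}

== RESULT ==
["at(bay)", "open(d_bay_dock)", "open(d_dock_office)", "open(d_lab_kitchen)", "open(d_office_lab)"]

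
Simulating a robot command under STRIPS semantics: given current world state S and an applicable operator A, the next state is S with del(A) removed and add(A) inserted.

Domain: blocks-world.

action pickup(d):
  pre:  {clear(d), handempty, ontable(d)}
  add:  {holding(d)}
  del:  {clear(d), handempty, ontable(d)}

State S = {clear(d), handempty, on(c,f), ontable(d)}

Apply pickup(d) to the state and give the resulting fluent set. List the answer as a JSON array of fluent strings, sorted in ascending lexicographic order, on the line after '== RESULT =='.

Progress:
  pre ⊆ S: {clear(d), handempty, ontable(d)} ⊆ S  — applicable
  S \ del = {on(c,f)}
  ∪ add   = {holding(d), on(c,f)}

== RESULT ==
["holding(d)", "on(c,f)"]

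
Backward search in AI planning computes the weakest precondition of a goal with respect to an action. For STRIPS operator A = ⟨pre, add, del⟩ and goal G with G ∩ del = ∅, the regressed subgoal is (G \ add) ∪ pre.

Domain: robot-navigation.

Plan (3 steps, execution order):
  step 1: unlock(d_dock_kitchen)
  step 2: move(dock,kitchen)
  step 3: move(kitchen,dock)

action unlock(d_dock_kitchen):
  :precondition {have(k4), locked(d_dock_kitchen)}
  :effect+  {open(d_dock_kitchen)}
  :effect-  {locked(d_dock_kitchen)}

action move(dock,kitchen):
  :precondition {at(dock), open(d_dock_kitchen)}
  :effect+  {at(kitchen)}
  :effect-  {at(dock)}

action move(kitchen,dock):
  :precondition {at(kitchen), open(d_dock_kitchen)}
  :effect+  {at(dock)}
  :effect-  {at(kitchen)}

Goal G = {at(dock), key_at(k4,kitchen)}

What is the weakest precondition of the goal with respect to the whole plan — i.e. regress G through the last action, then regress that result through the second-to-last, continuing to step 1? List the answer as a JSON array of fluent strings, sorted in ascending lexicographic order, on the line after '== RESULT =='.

Regress step by step:
  through step 3 (move(kitchen,dock)): drop {at(dock)}, keep {key_at(k4,kitchen)}, require {at(kitchen), open(d_dock_kitchen)}
    → {at(kitchen), key_at(k4,kitchen), open(d_dock_kitchen)}
  through step 2 (move(dock,kitchen)): drop {at(kitchen)}, keep {key_at(k4,kitchen), open(d_dock_kitchen)}, require {at(dock), open(d_dock_kitchen)}
    → {at(dock), key_at(k4,kitchen), open(d_dock_kitchen)}
  through step 1 (unlock(d_dock_kitchen)): drop {open(d_dock_kitchen)}, keep {at(dock), key_at(k4,kitchen)}, require {have(k4), locked(d_dock_kitchen)}
    → {at(dock), have(k4), key_at(k4,kitchen), locked(d_dock_kitchen)}

== RESULT ==
["at(dock)", "have(k4)", "key_at(k4,kitchen)", "locked(d_dock_kitchen)"]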